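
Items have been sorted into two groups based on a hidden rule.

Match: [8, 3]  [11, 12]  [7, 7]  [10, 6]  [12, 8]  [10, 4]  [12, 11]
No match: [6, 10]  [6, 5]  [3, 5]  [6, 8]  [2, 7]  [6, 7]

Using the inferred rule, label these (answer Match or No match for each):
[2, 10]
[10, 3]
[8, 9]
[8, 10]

'Match' ⟺ first ≥ 7.

No match, Match, Match, Match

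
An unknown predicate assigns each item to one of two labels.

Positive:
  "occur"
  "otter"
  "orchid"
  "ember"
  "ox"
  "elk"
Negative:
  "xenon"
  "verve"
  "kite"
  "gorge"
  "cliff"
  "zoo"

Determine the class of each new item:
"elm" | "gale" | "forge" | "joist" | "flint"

Positive, Negative, Negative, Negative, Negative

The rule appears to be: starts with a vowel.
"elm" → starts with 'e' → Positive. "gale" → starts with 'g' → Negative. "forge" → starts with 'f' → Negative. "joist" → starts with 'j' → Negative. "flint" → starts with 'f' → Negative.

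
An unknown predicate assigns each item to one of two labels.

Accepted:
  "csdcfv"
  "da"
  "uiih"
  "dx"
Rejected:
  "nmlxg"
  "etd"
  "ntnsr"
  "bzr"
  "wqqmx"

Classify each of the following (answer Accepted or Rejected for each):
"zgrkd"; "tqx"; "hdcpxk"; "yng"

Rejected, Rejected, Accepted, Rejected

The rule appears to be: even length.
"zgrkd": length 5 — does not satisfy this, so Rejected. "tqx": length 3 — does not satisfy this, so Rejected. "hdcpxk": length 6 — satisfies this, so Accepted. "yng": length 3 — does not satisfy this, so Rejected.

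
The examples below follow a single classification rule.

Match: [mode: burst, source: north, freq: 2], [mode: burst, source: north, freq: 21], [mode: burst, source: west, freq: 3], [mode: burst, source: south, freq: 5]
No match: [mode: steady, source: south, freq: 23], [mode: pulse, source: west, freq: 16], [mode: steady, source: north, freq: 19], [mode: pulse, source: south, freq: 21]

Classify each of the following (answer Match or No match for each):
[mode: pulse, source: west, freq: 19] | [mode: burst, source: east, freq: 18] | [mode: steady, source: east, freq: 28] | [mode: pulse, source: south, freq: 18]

'Match' ⟺ mode is burst.
[mode: pulse, source: west, freq: 19] → mode is pulse → No match. [mode: burst, source: east, freq: 18] → mode is burst → Match. [mode: steady, source: east, freq: 28] → mode is steady → No match. [mode: pulse, source: south, freq: 18] → mode is pulse → No match.

No match, Match, No match, No match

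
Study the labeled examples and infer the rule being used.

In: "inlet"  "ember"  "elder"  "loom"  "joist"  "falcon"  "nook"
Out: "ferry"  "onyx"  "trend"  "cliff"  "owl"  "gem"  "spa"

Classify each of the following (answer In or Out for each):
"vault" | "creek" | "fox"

In, In, Out

A rule that fits every label: has ≥ 2 vowels — true of each 'In' example, false of each 'Out' one.
In: "vault", since 2 vowels. In: "creek", since 2 vowels. Out: "fox", since 1 vowel.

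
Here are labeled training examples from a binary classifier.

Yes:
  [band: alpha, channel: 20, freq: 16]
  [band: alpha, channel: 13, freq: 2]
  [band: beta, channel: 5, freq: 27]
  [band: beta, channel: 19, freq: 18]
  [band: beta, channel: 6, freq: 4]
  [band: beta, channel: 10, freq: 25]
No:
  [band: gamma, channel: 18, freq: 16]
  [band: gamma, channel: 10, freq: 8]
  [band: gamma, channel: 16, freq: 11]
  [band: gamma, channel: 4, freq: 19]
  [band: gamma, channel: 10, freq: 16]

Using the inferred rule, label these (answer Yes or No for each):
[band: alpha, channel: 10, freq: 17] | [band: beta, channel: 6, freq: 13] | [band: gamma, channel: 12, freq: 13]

Checking candidate rules against both groups, what survives is: band is not gamma.
Yes: [band: alpha, channel: 10, freq: 17], since band is alpha. Yes: [band: beta, channel: 6, freq: 13], since band is beta. No: [band: gamma, channel: 12, freq: 13], since band is gamma.

Yes, Yes, No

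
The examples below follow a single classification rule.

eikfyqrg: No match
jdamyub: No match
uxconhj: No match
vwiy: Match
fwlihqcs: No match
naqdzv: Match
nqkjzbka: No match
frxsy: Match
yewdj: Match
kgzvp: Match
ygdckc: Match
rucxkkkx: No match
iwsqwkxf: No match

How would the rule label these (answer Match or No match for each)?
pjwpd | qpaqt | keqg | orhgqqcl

Match, Match, Match, No match

The simplest hypothesis consistent with all the labels is: length ≤ 6.
pjwpd — length 5, hence Match. qpaqt — length 5, hence Match. keqg — length 4, hence Match. orhgqqcl — length 8, hence No match.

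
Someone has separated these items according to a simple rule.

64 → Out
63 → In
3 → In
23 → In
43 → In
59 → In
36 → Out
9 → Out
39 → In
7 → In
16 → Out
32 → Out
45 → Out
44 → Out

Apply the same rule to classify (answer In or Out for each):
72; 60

Out, Out

Checking candidate rules against both groups, what survives is: ≡ 3 (mod 4).
72: Out (72 mod 4 = 0). 60: Out (60 mod 4 = 0).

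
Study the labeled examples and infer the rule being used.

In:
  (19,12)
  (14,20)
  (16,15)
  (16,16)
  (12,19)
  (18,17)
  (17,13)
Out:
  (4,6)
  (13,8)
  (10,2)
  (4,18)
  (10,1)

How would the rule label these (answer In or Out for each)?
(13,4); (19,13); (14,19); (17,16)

The pattern is that an item is 'In' exactly when: sum ≥ 30.
(13,4): 13+4 = 17 — doesn't qualify, so Out.
(19,13): 19+13 = 32 — qualifies, so In.
(14,19): 14+19 = 33 — qualifies, so In.
(17,16): 17+16 = 33 — qualifies, so In.

Out, In, In, In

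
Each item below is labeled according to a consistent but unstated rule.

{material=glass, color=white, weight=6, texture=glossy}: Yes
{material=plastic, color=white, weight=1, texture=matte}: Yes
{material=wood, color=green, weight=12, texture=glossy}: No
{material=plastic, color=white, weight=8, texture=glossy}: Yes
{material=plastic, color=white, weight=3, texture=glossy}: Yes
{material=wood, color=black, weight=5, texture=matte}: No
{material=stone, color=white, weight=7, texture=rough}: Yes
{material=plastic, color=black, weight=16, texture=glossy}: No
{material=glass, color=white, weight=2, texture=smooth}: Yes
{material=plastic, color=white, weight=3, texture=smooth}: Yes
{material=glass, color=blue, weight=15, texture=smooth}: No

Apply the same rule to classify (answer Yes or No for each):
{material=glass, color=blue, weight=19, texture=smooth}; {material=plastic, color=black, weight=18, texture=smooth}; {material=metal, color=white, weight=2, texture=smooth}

Checking candidate rules against both groups, what survives is: color is white.

No, No, Yes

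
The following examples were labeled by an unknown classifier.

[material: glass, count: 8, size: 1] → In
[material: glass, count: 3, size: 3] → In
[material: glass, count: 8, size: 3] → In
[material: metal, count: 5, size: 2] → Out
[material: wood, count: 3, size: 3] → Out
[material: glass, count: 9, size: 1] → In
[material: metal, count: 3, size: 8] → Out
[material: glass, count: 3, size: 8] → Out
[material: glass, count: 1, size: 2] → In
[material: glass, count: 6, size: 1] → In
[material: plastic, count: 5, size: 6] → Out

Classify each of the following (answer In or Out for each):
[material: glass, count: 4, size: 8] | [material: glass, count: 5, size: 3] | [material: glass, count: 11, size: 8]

Out, In, Out

The classifier is using: material is glass AND size ≤ 3.
[material: glass, count: 4, size: 8]: Out (material is glass, size = 8). [material: glass, count: 5, size: 3]: In (material is glass, size = 3). [material: glass, count: 11, size: 8]: Out (material is glass, size = 8).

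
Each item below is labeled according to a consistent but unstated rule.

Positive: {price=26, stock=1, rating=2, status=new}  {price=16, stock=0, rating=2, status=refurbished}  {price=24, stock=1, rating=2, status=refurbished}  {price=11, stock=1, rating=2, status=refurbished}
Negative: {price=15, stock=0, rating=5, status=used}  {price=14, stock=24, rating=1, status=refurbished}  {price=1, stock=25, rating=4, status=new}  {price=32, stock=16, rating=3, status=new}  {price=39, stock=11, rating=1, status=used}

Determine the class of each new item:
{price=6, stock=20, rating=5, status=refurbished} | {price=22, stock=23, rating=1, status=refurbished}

Negative, Negative

A rule that fits every label: rating = 2 — true of each 'Positive' example, false of each 'Negative' one.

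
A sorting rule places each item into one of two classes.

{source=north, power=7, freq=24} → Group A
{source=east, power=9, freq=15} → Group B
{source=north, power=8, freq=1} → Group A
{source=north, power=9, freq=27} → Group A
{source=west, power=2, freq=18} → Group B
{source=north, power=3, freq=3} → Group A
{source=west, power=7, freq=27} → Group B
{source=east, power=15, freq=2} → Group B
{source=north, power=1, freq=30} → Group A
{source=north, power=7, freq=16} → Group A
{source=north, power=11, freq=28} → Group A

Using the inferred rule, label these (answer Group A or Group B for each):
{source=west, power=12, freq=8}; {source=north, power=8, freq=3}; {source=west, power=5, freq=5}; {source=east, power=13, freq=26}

The rule appears to be: source is north.
{source=west, power=12, freq=8} → source is west → Group B. {source=north, power=8, freq=3} → source is north → Group A. {source=west, power=5, freq=5} → source is west → Group B. {source=east, power=13, freq=26} → source is east → Group B.

Group B, Group A, Group B, Group B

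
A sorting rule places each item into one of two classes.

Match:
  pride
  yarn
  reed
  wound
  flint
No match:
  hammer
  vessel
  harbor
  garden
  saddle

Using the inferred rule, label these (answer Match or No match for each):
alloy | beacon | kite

Match, No match, Match

The distinguishing property — length ≤ 5 — holds for all the 'Match' cases and none of the 'No match' cases.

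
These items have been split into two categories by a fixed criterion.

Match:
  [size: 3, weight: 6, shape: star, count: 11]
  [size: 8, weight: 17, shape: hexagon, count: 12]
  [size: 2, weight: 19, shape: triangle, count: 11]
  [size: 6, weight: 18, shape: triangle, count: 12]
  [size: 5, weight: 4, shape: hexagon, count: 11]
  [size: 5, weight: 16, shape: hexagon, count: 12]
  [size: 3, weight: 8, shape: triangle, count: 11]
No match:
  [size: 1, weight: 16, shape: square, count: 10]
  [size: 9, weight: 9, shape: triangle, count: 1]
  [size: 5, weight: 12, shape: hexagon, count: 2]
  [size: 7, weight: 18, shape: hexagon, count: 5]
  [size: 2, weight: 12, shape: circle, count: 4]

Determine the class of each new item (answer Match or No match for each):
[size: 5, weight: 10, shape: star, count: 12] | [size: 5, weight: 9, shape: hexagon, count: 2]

Match, No match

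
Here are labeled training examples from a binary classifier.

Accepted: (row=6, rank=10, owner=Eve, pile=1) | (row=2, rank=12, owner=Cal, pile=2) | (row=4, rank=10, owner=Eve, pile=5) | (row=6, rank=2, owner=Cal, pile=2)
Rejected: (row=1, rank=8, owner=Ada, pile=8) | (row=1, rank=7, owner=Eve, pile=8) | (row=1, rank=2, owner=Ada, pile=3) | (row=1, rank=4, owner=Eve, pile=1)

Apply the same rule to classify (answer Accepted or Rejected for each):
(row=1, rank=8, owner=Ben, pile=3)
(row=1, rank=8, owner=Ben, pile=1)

Rejected, Rejected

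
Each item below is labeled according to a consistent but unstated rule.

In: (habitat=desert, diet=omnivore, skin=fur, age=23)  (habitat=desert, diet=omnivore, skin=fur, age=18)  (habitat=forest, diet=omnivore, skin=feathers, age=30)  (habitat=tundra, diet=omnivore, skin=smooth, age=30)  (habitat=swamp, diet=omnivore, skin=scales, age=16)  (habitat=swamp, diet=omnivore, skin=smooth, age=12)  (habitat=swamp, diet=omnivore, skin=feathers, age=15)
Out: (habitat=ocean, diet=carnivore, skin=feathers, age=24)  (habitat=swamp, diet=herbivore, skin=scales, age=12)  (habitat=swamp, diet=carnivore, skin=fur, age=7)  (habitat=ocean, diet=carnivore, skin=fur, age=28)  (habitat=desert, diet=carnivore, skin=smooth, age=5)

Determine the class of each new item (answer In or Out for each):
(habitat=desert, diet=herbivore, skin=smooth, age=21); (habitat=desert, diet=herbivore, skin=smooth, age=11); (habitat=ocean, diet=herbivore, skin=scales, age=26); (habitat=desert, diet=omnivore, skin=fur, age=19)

The pattern is that an item is 'In' exactly when: diet is omnivore.
(habitat=desert, diet=herbivore, skin=smooth, age=21) → diet is herbivore → Out.
(habitat=desert, diet=herbivore, skin=smooth, age=11) → diet is herbivore → Out.
(habitat=ocean, diet=herbivore, skin=scales, age=26) → diet is herbivore → Out.
(habitat=desert, diet=omnivore, skin=fur, age=19) → diet is omnivore → In.

Out, Out, Out, In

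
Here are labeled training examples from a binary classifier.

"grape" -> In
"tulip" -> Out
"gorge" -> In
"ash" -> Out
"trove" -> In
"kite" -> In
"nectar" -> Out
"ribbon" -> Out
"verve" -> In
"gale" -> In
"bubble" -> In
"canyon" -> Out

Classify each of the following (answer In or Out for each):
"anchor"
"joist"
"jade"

Out, Out, In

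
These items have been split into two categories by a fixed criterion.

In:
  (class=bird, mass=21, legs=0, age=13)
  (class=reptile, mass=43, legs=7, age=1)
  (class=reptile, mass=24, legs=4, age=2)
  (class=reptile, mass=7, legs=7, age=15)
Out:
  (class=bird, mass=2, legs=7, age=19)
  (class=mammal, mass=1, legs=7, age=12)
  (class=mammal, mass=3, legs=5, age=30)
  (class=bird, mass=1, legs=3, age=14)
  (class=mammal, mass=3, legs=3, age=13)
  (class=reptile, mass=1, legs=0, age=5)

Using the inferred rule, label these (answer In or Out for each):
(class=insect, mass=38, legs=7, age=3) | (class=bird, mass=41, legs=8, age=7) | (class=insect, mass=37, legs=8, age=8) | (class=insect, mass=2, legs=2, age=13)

All 'In' examples share one property — mass ≥ 7 — and every 'Out' example lacks it.

In, In, In, Out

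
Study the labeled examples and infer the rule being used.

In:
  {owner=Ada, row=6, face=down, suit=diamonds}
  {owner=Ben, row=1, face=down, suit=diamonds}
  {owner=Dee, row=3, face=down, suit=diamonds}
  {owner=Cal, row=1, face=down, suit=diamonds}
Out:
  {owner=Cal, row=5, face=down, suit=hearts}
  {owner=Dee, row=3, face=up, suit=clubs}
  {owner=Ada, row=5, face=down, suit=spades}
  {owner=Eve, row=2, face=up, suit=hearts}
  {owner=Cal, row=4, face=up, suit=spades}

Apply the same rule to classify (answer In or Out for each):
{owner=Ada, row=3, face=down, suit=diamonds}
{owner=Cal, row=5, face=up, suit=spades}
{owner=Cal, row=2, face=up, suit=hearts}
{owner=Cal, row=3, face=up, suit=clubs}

The pattern is that an item is 'In' exactly when: suit is diamonds.
{owner=Ada, row=3, face=down, suit=diamonds} — suit is diamonds, hence In.
{owner=Cal, row=5, face=up, suit=spades} — suit is spades, hence Out.
{owner=Cal, row=2, face=up, suit=hearts} — suit is hearts, hence Out.
{owner=Cal, row=3, face=up, suit=clubs} — suit is clubs, hence Out.

In, Out, Out, Out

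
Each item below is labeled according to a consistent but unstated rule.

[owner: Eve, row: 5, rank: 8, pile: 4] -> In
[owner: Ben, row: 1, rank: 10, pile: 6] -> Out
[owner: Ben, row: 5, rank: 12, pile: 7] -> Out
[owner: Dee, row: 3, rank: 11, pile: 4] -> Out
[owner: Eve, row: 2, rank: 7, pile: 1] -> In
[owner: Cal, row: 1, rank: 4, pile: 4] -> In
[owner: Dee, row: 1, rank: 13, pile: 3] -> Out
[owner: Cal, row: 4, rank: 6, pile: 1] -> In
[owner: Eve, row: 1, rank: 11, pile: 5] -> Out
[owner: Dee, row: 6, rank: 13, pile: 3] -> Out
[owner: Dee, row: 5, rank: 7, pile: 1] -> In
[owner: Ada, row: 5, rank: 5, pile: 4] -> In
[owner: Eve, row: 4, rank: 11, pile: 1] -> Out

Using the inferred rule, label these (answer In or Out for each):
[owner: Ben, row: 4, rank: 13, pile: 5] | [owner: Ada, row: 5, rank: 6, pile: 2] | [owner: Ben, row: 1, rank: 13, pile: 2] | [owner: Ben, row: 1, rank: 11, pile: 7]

Rule: rank ≤ 8. This holds for each 'In' example and fails for each 'Out' one.
[owner: Ben, row: 4, rank: 13, pile: 5]: rank = 13, does not fit → Out.
[owner: Ada, row: 5, rank: 6, pile: 2]: rank = 6, qualifies → In.
[owner: Ben, row: 1, rank: 13, pile: 2]: rank = 13, does not fit → Out.
[owner: Ben, row: 1, rank: 11, pile: 7]: rank = 11, does not fit → Out.

Out, In, Out, Out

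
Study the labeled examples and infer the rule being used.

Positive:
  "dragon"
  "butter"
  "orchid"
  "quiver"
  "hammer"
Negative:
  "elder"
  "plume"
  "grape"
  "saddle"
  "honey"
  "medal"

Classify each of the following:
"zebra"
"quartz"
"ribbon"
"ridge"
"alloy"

The pattern is that an item is 'Positive' exactly when: even length AND contains 'r'.

Negative, Positive, Positive, Negative, Negative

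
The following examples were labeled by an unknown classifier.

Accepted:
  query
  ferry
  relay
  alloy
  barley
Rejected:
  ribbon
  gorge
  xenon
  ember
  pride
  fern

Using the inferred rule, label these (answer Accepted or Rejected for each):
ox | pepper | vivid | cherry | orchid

Rejected, Rejected, Rejected, Accepted, Rejected

A rule that fits every label: contains 'y' — true of each 'Accepted' example, false of each 'Rejected' one.
ox → no 'y' → Rejected.
pepper → no 'y' → Rejected.
vivid → no 'y' → Rejected.
cherry → has 'y' → Accepted.
orchid → no 'y' → Rejected.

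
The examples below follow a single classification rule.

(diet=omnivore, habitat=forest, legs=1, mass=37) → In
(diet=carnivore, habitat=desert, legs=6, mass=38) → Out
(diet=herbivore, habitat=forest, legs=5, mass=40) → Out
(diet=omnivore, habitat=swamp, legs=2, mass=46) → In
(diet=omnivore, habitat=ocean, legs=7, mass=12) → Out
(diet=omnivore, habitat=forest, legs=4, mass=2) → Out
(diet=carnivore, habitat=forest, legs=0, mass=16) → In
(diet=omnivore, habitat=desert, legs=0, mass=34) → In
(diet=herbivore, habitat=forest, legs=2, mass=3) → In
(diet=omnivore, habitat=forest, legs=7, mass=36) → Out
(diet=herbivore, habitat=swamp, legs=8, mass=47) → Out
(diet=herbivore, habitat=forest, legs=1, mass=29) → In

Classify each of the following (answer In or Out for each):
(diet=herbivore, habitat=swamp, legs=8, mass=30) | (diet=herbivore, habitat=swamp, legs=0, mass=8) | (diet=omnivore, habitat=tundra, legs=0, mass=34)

Out, In, In

The common property of the 'In' items is: legs ≤ 2. No 'Out' item has it.
(diet=herbivore, habitat=swamp, legs=8, mass=30) → legs = 8 → Out.
(diet=herbivore, habitat=swamp, legs=0, mass=8) → legs = 0 → In.
(diet=omnivore, habitat=tundra, legs=0, mass=34) → legs = 0 → In.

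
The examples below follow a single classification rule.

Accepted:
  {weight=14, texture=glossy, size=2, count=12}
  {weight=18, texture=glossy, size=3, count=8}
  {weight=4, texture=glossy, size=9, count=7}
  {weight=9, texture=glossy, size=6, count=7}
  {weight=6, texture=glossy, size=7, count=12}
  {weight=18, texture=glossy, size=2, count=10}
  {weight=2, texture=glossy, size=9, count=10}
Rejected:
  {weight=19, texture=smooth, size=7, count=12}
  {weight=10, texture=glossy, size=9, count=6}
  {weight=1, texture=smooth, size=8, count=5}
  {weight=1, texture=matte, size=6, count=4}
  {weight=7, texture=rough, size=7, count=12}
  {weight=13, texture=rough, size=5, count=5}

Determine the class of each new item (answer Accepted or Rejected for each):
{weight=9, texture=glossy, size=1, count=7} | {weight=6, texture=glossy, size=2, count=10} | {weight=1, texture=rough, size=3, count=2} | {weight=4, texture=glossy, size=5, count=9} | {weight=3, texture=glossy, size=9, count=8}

Accepted, Accepted, Rejected, Accepted, Accepted

'Accepted' ⟺ texture is glossy AND count ≥ 7.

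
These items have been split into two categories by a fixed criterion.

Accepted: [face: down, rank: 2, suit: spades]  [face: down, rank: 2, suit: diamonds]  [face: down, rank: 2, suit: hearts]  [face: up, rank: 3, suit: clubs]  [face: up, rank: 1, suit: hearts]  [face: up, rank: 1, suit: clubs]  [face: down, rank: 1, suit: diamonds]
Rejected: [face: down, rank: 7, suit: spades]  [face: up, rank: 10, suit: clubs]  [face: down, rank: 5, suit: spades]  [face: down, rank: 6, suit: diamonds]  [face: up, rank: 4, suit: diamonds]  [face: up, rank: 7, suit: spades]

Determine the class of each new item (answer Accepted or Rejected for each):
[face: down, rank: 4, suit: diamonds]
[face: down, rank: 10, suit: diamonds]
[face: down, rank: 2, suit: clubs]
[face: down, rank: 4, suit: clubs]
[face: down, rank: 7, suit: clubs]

Rejected, Rejected, Accepted, Rejected, Rejected

A rule that fits every label: rank ≤ 3 — true of each 'Accepted' example, false of each 'Rejected' one.
[face: down, rank: 4, suit: diamonds]: rank = 4 — fails this test, so Rejected.
[face: down, rank: 10, suit: diamonds]: rank = 10 — fails this test, so Rejected.
[face: down, rank: 2, suit: clubs]: rank = 2 — has this property, so Accepted.
[face: down, rank: 4, suit: clubs]: rank = 4 — fails this test, so Rejected.
[face: down, rank: 7, suit: clubs]: rank = 7 — fails this test, so Rejected.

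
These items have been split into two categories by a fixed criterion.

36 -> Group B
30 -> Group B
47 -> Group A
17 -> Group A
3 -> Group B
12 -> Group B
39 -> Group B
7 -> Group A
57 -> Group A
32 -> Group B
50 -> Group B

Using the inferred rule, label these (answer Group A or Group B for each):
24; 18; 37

Group B, Group B, Group A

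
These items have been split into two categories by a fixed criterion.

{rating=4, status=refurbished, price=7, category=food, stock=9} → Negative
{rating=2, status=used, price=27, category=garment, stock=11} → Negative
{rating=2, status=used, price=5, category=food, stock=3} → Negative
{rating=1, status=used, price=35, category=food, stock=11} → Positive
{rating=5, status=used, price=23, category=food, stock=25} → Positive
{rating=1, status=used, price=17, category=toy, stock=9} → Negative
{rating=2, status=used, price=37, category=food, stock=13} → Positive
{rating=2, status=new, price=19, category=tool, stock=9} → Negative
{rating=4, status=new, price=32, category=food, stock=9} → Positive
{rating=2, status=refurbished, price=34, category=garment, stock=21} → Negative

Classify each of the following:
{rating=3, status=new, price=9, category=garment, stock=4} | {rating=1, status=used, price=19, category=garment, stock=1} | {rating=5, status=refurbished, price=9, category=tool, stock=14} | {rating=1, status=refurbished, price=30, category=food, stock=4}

Negative, Negative, Negative, Positive

The simplest hypothesis consistent with all the labels is: category is food AND price ≥ 17.
{rating=3, status=new, price=9, category=garment, stock=4} — category is garment, price = 9, hence Negative.
{rating=1, status=used, price=19, category=garment, stock=1} — category is garment, price = 19, hence Negative.
{rating=5, status=refurbished, price=9, category=tool, stock=14} — category is tool, price = 9, hence Negative.
{rating=1, status=refurbished, price=30, category=food, stock=4} — category is food, price = 30, hence Positive.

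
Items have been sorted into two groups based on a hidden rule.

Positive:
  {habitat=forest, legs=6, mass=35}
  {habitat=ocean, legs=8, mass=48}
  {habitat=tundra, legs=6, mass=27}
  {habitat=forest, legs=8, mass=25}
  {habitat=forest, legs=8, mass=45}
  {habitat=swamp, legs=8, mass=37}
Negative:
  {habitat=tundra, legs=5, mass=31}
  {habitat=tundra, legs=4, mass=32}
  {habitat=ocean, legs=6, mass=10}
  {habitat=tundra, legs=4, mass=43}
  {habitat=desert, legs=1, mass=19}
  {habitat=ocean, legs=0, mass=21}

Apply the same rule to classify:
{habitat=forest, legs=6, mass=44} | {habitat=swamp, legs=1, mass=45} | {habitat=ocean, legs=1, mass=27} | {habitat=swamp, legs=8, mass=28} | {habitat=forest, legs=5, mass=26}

Positive, Negative, Negative, Positive, Negative

A rule that fits every label: legs ≥ 6 AND mass ≥ 19 — true of each 'Positive' example, false of each 'Negative' one.
{habitat=forest, legs=6, mass=44}: Positive (legs = 6, mass = 44). {habitat=swamp, legs=1, mass=45}: Negative (legs = 1, mass = 45). {habitat=ocean, legs=1, mass=27}: Negative (legs = 1, mass = 27). {habitat=swamp, legs=8, mass=28}: Positive (legs = 8, mass = 28). {habitat=forest, legs=5, mass=26}: Negative (legs = 5, mass = 26).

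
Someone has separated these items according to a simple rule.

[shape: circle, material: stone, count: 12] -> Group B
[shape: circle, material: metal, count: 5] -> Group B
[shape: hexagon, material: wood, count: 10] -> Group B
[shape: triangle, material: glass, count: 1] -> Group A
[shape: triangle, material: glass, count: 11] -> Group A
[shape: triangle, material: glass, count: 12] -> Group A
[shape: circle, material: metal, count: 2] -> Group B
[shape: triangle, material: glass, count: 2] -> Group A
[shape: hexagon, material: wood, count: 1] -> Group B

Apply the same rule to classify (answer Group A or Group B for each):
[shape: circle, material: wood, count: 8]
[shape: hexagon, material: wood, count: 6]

Group B, Group B

The simplest hypothesis consistent with all the labels is: material is glass.
[shape: circle, material: wood, count: 8]: material is wood, does not fit → Group B.
[shape: hexagon, material: wood, count: 6]: material is wood, does not fit → Group B.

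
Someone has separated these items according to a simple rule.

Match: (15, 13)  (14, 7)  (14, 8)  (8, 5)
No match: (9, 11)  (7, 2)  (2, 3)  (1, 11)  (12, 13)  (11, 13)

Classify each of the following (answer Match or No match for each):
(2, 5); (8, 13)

No match, No match

Every 'Match' example satisfies: first > second AND sum ≥ 12. None of the 'No match' examples do.
No match: (2, 5), since 2 < 5, 2+5 = 7. No match: (8, 13), since 8 < 13, 8+13 = 21.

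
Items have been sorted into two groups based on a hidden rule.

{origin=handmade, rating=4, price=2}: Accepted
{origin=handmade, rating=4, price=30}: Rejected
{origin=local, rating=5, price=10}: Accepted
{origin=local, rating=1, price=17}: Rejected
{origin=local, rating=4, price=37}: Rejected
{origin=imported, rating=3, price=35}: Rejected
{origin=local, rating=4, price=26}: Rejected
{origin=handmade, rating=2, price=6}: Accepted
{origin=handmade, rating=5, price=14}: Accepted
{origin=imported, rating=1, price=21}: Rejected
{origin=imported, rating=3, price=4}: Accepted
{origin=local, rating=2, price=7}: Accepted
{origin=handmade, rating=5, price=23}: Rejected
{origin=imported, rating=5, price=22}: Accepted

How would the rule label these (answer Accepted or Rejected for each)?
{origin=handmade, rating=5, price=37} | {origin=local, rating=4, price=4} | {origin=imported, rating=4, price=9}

Rejected, Accepted, Accepted

'Accepted' ⟺ rating ≥ 2 AND price ≤ 22.
{origin=handmade, rating=5, price=37} — rating = 5, price = 37, hence Rejected.
{origin=local, rating=4, price=4} — rating = 4, price = 4, hence Accepted.
{origin=imported, rating=4, price=9} — rating = 4, price = 9, hence Accepted.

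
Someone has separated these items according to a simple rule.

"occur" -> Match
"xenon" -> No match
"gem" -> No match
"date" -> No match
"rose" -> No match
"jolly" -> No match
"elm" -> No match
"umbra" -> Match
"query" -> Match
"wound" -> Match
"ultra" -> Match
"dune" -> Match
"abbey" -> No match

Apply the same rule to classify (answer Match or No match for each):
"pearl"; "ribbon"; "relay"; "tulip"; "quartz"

No match, No match, No match, Match, Match

The simplest hypothesis consistent with all the labels is: contains 'u'.
No match: "pearl", since no 'u'.
No match: "ribbon", since no 'u'.
No match: "relay", since no 'u'.
Match: "tulip", since has 'u'.
Match: "quartz", since has 'u'.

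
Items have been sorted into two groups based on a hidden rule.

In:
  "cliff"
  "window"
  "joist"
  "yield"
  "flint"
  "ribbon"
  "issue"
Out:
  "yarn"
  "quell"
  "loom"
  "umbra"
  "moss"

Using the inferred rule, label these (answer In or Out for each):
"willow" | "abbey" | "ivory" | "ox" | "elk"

In, Out, In, Out, Out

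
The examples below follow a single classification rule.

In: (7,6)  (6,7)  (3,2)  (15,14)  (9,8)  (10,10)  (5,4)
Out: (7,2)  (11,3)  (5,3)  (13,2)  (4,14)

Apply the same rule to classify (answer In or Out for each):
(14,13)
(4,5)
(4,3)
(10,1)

The rule appears to be: |first − second| ≤ 1.

In, In, In, Out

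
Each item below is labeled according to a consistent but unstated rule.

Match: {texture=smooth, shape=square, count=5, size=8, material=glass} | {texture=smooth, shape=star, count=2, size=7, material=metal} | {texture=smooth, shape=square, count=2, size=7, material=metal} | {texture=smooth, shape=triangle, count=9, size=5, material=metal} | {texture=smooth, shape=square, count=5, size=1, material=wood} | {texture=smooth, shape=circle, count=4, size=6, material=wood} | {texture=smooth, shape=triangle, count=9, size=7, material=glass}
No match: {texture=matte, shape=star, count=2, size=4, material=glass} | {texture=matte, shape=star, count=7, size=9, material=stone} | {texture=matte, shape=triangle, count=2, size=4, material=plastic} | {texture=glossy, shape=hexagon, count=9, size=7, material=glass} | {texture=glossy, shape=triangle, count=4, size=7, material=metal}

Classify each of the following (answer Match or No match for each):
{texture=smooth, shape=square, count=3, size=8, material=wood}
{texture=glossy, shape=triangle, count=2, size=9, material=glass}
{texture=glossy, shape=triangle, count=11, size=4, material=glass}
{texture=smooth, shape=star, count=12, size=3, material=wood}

Match, No match, No match, Match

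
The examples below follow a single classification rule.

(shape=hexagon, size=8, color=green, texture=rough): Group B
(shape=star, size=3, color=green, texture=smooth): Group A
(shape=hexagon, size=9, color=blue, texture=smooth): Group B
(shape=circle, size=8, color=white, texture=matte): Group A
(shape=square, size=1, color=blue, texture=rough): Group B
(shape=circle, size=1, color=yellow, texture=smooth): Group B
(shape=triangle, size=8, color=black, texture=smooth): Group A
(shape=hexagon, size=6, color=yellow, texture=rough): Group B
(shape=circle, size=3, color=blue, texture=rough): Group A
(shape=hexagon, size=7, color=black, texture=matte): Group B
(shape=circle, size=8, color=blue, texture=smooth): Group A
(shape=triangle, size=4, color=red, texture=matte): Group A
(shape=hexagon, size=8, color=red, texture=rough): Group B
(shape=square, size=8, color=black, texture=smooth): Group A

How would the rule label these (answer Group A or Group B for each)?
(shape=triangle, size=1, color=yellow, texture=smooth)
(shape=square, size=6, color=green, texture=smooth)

Group B, Group A

All 'Group A' examples share one property — shape is not hexagon AND size ≥ 3 — and every 'Group B' example lacks it.
(shape=triangle, size=1, color=yellow, texture=smooth): shape is triangle, size = 1 — doesn't match, so Group B. (shape=square, size=6, color=green, texture=smooth): shape is square, size = 6 — meets the rule, so Group A.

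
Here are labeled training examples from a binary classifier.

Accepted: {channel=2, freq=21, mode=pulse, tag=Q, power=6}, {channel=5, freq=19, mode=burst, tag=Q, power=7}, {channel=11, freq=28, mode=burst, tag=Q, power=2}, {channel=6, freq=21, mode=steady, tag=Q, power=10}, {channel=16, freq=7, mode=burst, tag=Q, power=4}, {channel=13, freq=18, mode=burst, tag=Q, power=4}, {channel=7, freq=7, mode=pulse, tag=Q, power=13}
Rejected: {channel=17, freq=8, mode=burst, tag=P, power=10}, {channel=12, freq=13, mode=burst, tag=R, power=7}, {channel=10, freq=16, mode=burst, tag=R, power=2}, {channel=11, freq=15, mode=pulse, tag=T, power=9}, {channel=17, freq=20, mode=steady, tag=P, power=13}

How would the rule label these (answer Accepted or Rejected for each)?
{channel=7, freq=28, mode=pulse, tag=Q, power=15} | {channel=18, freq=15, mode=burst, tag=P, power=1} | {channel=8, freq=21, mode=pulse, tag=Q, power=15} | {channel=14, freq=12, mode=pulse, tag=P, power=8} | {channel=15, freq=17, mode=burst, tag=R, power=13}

A rule that fits every label: tag is Q — true of each 'Accepted' example, false of each 'Rejected' one.
{channel=7, freq=28, mode=pulse, tag=Q, power=15}: Accepted (tag is Q).
{channel=18, freq=15, mode=burst, tag=P, power=1}: Rejected (tag is P).
{channel=8, freq=21, mode=pulse, tag=Q, power=15}: Accepted (tag is Q).
{channel=14, freq=12, mode=pulse, tag=P, power=8}: Rejected (tag is P).
{channel=15, freq=17, mode=burst, tag=R, power=13}: Rejected (tag is R).

Accepted, Rejected, Accepted, Rejected, Rejected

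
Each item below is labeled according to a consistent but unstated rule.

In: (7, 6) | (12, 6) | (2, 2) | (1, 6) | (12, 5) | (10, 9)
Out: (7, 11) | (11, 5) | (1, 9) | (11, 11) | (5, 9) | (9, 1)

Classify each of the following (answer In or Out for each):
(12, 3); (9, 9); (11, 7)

A rule that fits every label: product is even — true of each 'In' example, false of each 'Out' one.
In: (12, 3), since 12·3 = 36. Out: (9, 9), since 9·9 = 81. Out: (11, 7), since 11·7 = 77.

In, Out, Out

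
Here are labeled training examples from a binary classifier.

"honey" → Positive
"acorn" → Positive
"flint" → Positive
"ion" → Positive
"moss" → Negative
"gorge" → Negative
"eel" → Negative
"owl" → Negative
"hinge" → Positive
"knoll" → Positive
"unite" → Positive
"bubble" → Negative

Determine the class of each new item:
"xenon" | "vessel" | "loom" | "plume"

Positive, Negative, Negative, Negative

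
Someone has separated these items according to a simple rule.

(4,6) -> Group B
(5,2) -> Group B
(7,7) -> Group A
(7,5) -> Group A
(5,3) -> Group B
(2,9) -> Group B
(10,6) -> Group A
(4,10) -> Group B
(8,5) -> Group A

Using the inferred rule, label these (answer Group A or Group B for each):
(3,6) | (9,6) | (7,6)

The simplest hypothesis consistent with all the labels is: first ≥ 6.
(3,6) — first 3, hence Group B.
(9,6) — first 9, hence Group A.
(7,6) — first 7, hence Group A.

Group B, Group A, Group A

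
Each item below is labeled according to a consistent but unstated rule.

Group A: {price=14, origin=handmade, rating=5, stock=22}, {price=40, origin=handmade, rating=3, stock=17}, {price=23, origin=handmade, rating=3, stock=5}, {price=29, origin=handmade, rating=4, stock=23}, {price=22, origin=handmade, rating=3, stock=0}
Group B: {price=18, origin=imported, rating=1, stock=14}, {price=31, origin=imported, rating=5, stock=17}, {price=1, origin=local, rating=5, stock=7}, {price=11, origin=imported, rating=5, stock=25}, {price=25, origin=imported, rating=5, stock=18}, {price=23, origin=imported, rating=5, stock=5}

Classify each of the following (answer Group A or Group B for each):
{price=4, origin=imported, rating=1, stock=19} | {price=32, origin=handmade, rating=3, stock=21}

Group B, Group A

A rule that fits every label: origin is handmade — true of each 'Group A' example, false of each 'Group B' one.
{price=4, origin=imported, rating=1, stock=19}: origin is imported, doesn't match → Group B. {price=32, origin=handmade, rating=3, stock=21}: origin is handmade, passes → Group A.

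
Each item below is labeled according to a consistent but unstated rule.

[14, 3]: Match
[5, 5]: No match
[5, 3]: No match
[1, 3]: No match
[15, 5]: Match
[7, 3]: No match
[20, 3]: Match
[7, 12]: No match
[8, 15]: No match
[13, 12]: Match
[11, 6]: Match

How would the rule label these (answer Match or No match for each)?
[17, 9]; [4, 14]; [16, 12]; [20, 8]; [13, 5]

One predicate separates the groups cleanly: first ≥ 11.
[17, 9]: Match (first 17). [4, 14]: No match (first 4). [16, 12]: Match (first 16). [20, 8]: Match (first 20). [13, 5]: Match (first 13).

Match, No match, Match, Match, Match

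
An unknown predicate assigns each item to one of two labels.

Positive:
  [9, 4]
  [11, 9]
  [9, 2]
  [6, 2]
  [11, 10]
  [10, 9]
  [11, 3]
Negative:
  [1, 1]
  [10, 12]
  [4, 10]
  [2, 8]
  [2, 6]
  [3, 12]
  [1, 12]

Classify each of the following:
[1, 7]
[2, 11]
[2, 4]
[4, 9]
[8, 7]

Negative, Negative, Negative, Negative, Positive

Every 'Positive' example satisfies: first > second. None of the 'Negative' examples do.
[1, 7]: Negative (1 < 7).
[2, 11]: Negative (2 < 11).
[2, 4]: Negative (2 < 4).
[4, 9]: Negative (4 < 9).
[8, 7]: Positive (8 > 7).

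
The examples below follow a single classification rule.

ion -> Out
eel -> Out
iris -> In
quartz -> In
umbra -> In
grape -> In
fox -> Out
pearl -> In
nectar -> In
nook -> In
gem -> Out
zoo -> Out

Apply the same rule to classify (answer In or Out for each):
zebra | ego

In, Out

The classifier is using: length ≥ 4.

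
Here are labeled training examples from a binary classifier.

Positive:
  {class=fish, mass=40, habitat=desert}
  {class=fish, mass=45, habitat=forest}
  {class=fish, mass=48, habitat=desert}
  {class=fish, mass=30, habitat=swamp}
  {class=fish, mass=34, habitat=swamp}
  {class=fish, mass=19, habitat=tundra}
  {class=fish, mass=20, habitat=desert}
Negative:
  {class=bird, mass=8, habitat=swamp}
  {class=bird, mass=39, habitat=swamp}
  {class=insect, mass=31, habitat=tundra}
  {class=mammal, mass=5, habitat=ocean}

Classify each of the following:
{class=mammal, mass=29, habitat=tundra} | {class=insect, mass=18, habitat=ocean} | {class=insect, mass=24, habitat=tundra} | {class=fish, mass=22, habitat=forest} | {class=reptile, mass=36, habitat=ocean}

Negative, Negative, Negative, Positive, Negative

Every 'Positive' example satisfies: class is fish. None of the 'Negative' examples do.
{class=mammal, mass=29, habitat=tundra}: Negative (class is mammal). {class=insect, mass=18, habitat=ocean}: Negative (class is insect). {class=insect, mass=24, habitat=tundra}: Negative (class is insect). {class=fish, mass=22, habitat=forest}: Positive (class is fish). {class=reptile, mass=36, habitat=ocean}: Negative (class is reptile).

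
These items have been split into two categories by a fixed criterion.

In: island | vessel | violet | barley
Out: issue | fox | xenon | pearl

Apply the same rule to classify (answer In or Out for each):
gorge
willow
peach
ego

Out, In, Out, Out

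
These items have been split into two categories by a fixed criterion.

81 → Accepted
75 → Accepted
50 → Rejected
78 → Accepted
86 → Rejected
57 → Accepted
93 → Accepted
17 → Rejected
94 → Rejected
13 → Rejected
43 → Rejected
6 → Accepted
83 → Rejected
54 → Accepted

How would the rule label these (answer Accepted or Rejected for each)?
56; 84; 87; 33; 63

The common property of the 'Accepted' items is: multiple of 3. No 'Rejected' item has it.
Rejected: 56, since 56 = 3·18 + 2.
Accepted: 84, since 84 = 3·28.
Accepted: 87, since 87 = 3·29.
Accepted: 33, since 33 = 3·11.
Accepted: 63, since 63 = 3·21.

Rejected, Accepted, Accepted, Accepted, Accepted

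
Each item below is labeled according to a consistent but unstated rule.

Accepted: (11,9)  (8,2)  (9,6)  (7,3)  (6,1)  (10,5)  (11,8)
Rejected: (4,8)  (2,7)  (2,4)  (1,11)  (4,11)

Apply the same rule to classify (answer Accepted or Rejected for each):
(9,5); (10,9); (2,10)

Accepted, Accepted, Rejected

The rule appears to be: first > second.
(9,5): Accepted (9 > 5).
(10,9): Accepted (10 > 9).
(2,10): Rejected (2 < 10).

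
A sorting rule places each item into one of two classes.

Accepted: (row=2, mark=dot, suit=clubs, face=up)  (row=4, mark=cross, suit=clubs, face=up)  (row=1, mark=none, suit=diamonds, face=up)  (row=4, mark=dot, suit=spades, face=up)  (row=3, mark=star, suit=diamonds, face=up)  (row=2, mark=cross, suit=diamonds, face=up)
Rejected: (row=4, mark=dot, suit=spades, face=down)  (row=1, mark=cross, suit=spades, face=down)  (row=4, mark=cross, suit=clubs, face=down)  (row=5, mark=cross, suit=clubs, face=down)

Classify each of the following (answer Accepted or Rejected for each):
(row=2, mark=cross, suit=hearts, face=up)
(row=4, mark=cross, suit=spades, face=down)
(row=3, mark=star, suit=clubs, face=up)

Accepted, Rejected, Accepted

The distinguishing property — face is up — holds for all the 'Accepted' cases and none of the 'Rejected' cases.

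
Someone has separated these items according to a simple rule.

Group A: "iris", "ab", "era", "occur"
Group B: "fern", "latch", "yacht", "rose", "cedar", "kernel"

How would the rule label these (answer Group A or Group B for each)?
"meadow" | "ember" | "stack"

The pattern is that an item is 'Group A' exactly when: starts with a vowel.
"meadow" — starts with 'm', hence Group B.
"ember" — starts with 'e', hence Group A.
"stack" — starts with 's', hence Group B.

Group B, Group A, Group B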